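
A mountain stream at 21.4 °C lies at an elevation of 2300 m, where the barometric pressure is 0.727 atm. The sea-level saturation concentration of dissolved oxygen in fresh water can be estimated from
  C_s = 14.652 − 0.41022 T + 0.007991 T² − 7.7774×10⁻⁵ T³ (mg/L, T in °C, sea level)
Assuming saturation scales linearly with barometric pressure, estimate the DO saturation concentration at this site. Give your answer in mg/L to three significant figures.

C_s ≈ 6.38 mg/L

At sea level: C_s = 14.652 − 0.41022×21.4 + 0.007991×21.4² − 7.7774×10⁻⁵×21.4³ = 8.771 mg/L.
Pressure correction: C_s' = 8.771 × 0.727 = 6.376 mg/L.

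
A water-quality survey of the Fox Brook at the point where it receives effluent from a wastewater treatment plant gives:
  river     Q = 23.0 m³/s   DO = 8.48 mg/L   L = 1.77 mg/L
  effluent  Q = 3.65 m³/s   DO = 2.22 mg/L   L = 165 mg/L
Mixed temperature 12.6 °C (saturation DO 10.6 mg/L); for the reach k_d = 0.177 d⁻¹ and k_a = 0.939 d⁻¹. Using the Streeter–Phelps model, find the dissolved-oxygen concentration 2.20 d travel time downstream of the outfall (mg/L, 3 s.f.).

Mixed DO = (23.0×8.48 + 3.65×2.22)/(23.0+3.65) = 203.1/26.65 = 7.623 mg/L.
Mixed L₀ = (23.0×1.77 + 3.65×165)/(26.65) = 643.0/26.65 = 24.13 mg/L.
Initial deficit D₀ = C_s − DO₀ = 10.6 − 7.623 = 2.977 mg/L.
D(2.20) = [0.177×24.13/(0.939−0.177)](e^(−0.177×2.20) − e^(−0.939×2.20)) + 2.977 e^(−0.939×2.20)
= 5.604 × (0.6775 − 0.1267) + 2.977 × 0.1267 = 3.464 mg/L.
DO = 10.6 − 3.464 = 7.136 mg/L.

DO ≈ 7.14 mg/L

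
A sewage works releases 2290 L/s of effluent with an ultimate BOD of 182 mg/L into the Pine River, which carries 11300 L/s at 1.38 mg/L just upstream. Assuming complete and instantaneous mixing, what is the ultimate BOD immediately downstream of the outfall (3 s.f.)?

Flow-weighted mixing: C = (Q_r C_r + Q_w C_w)/(Q_r + Q_w)
= (11300×1.38 + 2290×182)/(11300 + 2290) = 432400/13590 = 31.82 mg/L.

31.8 mg/L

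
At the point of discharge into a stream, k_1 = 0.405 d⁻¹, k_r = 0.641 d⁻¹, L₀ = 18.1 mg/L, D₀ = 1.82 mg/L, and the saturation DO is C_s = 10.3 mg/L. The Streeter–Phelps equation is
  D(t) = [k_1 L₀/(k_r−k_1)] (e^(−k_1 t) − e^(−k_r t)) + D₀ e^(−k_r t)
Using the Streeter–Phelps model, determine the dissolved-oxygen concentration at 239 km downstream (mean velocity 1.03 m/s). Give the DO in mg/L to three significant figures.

Travel time t = x/v = 239 km / (1.03 m/s) = 239000 m / 1.03 m/s = 232000 s = 2.686 d.
k_1 L₀/(k_r−k_1) = 0.405×18.1/(0.641−0.405) = 7.331/0.2360 = 31.06 mg/L.
e^(−k_1 t) = e^(−0.405×2.686) = 0.3370; e^(−k_r t) = e^(−0.641×2.686) = 0.1788.
D = 31.06 × (0.3370 − 0.1788) + 1.82 × 0.1788 = 4.914 + 0.3254 = 5.239 mg/L.
DO = C_s − D = 10.3 − 5.239 = 5.061 mg/L.

DO ≈ 5.06 mg/L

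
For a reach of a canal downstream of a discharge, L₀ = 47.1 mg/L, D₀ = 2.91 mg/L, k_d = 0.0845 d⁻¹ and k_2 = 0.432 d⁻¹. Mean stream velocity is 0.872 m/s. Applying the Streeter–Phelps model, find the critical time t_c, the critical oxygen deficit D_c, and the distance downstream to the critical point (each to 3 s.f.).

With k_2/k_d = 5.112 and 1 − D₀(k_2−k_d)/(k_d L₀) = 0.7459,
t_c = ln(5.112 × 0.7459) / (0.432 − 0.0845) = ln(3.813) / 0.3475 = 1.339/0.3475 = 3.852 d.
D_c = (k_d/k_2) L₀ e^(−k_d t_c) = (0.0845/0.432) × 47.1 × e^(−0.0845×3.852) = 0.1956 × 47.1 × 0.7222 = 6.653 mg/L.
x_c = v t_c = 0.872 m/s × 3.852 d × 86400 s/d = 290200 m ≈ 290 km.

t_c ≈ 3.85 d; D_c ≈ 6.65 mg/L; x_c ≈ 290 km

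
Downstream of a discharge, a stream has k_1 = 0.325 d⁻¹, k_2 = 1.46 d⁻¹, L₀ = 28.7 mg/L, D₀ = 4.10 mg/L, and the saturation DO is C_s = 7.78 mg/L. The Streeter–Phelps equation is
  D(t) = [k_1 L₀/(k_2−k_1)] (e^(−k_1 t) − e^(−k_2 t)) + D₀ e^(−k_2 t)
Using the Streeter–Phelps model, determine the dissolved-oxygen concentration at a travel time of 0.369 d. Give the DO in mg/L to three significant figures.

k_1 L₀/(k_2−k_1) = 0.325×28.7/(1.46−0.325) = 9.328/1.135 = 8.218 mg/L.
e^(−k_1 t) = e^(−0.325×0.3690) = 0.8870; e^(−k_2 t) = e^(−1.46×0.3690) = 0.5835.
D = 8.218 × (0.8870 − 0.5835) + 4.10 × 0.5835 = 2.494 + 2.392 = 4.886 mg/L.
DO = C_s − D = 7.78 − 4.886 = 2.894 mg/L.

DO ≈ 2.89 mg/L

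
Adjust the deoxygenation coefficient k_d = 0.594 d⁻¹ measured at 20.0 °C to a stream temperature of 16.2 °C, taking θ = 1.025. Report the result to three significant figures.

k_d ≈ 0.541 d⁻¹

k_d(T₂) = k_d(T₁) · θ^(T₂−T₁) = 0.594 × 1.025^(16.2−20.0)
= 0.594 × 1.025^-3.80 = 0.594 × 0.9104 = 0.5408 d⁻¹.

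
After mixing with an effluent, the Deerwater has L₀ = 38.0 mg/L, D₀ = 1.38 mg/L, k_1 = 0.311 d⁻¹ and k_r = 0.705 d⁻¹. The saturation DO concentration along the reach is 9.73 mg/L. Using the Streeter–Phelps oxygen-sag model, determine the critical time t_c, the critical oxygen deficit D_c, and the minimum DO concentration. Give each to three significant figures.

At the critical point dD/dt = 0, so k_1 L₀ e^(−k_1 t) = k_r D. Substituting D(t) from the Streeter–Phelps equation and solving for t gives
t_c = ln[(k_r/k_1)(1 − D₀(k_r−k_1)/(k_1 L₀))] / (k_r−k_1).
Here k_r−k_1 = 0.3940 d⁻¹ and 1 − D₀(k_r−k_1)/(k_1 L₀) = 1 − 1.38×0.3940/(0.311×38.0) = 0.9540, so
t_c = ln(2.267 × 0.9540) / 0.3940 = 0.7713 / 0.3940 = 1.958 d.
L(t_c) = L₀ e^(−k_1 t_c) = 38.0 × 0.5440 = 20.67 mg/L, and at the critical point k_r D_c = k_1 L, so D_c = (0.311/0.705) × 20.67 = 9.119 mg/L.
Minimum DO = C_s − D_c = 9.73 − 9.119 = 0.6110 mg/L.

t_c ≈ 1.96 d; D_c ≈ 9.12 mg/L; min DO ≈ 0.611 mg/L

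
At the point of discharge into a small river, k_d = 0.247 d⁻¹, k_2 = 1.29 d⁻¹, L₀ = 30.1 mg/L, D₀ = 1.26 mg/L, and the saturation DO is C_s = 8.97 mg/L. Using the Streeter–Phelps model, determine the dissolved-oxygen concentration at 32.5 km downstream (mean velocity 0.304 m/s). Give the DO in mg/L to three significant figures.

Travel time t = x/v = 32.5 km / (0.304 m/s) = 32500 m / 0.304 m/s = 106900 s = 1.237 d.
k_d L₀/(k_2−k_d) = 0.247×30.1/(1.29−0.247) = 7.435/1.043 = 7.128 mg/L.
e^(−k_d t) = e^(−0.247×1.237) = 0.7367; e^(−k_2 t) = e^(−1.29×1.237) = 0.2027.
D = 7.128 × (0.7367 − 0.2027) + 1.26 × 0.2027 = 3.806 + 0.2554 = 4.062 mg/L.
DO = C_s − D = 8.97 − 4.062 = 4.908 mg/L.

DO ≈ 4.91 mg/L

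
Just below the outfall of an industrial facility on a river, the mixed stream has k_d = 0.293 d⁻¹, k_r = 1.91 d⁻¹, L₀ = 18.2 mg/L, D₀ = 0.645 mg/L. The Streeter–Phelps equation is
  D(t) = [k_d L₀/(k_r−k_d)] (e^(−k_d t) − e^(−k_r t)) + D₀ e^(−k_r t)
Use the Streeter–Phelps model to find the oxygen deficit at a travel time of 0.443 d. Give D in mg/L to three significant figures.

D ≈ 1.76 mg/L

k_d L₀/(k_r−k_d) = 0.293×18.2/(1.91−0.293) = 5.333/1.617 = 3.298 mg/L.
e^(−k_d t) = e^(−0.293×0.4430) = 0.8783; e^(−k_r t) = e^(−1.91×0.4430) = 0.4291.
D = 3.298 × (0.8783 − 0.4291) + 0.645 × 0.4291 = 1.481 + 0.2768 = 1.758 mg/L.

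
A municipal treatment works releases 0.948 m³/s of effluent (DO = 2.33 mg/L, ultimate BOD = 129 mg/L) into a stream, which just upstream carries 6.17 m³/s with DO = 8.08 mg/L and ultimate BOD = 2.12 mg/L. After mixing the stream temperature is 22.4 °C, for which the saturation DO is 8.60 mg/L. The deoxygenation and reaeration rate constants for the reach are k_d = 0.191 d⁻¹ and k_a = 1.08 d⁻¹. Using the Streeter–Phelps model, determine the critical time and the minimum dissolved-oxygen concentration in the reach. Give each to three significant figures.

Mixed DO = (6.17×8.08 + 0.948×2.33)/(6.17+0.948) = 52.06/7.118 = 7.314 mg/L.
Mixed L₀ = (6.17×2.12 + 0.948×129)/(7.118) = 135.4/7.118 = 19.02 mg/L.
Initial deficit D₀ = C_s − DO₀ = 8.60 − 7.314 = 1.286 mg/L.
t_c = (1/0.8890) ln[(1.08/0.191)(1 − 1.286×0.8890/(0.191×19.02))] = 1.125 × ln(3.875) = 1.524 d.
D_c = (0.191/1.08) × 19.02 × e^(−0.191×1.524) = 0.1769 × 19.02 × 0.7475 = 2.514 mg/L.
Minimum DO = 8.60 − 2.514 = 6.086 mg/L.

t_c ≈ 1.52 d; minimum DO ≈ 6.09 mg/L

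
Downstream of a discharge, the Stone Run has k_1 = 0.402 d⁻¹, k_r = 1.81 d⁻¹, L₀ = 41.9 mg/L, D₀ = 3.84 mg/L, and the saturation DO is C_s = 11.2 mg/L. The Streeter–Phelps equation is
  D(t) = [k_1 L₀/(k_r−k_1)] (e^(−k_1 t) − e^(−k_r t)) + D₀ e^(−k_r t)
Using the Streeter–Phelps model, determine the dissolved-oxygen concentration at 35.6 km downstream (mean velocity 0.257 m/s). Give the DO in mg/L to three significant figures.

Travel time t = x/v = 35.6 km / (0.257 m/s) = 35600 m / 0.257 m/s = 138500 s = 1.603 d.
k_1 L₀/(k_r−k_1) = 0.402×41.9/(1.81−0.402) = 16.84/1.408 = 11.96 mg/L.
e^(−k_1 t) = e^(−0.402×1.603) = 0.5249; e^(−k_r t) = e^(−1.81×1.603) = 0.05492.
D = 11.96 × (0.5249 − 0.05492) + 3.84 × 0.05492 = 5.623 + 0.2109 = 5.833 mg/L.
DO = C_s − D = 11.2 − 5.833 = 5.367 mg/L.

DO ≈ 5.37 mg/L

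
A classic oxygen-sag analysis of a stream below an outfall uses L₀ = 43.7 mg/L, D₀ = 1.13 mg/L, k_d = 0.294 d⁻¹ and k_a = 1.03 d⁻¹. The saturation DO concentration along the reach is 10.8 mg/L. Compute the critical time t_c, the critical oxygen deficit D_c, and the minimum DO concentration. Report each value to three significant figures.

With k_a/k_d = 3.503 and 1 − D₀(k_a−k_d)/(k_d L₀) = 0.9353,
t_c = ln(3.503 × 0.9353) / (1.03 − 0.294) = ln(3.277) / 0.7360 = 1.187/0.7360 = 1.613 d.
L(t_c) = L₀ e^(−k_d t_c) = 43.7 × 0.6225 = 27.20 mg/L, and at the critical point k_a D_c = k_d L, so D_c = (0.294/1.03) × 27.20 = 7.764 mg/L.
Minimum DO = C_s − D_c = 10.8 − 7.764 = 3.036 mg/L.

t_c ≈ 1.61 d; D_c ≈ 7.76 mg/L; min DO ≈ 3.04 mg/L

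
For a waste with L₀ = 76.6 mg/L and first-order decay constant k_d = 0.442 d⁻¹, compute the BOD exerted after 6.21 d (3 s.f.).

y_t = L₀(1 − e^(−k_d t)) = 76.6 × (1 − e^(−0.442×6.21))
= 76.6 × (1 − 0.06426) = 76.6 × 0.9357 = 71.68 mg/L.

y ≈ 71.7 mg/L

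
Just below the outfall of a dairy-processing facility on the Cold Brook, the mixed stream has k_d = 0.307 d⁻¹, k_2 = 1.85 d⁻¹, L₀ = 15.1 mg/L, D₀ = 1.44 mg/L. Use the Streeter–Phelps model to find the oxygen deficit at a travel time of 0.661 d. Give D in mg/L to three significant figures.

k_d L₀/(k_2−k_d) = 0.307×15.1/(1.85−0.307) = 4.636/1.543 = 3.004 mg/L.
e^(−k_d t) = e^(−0.307×0.6610) = 0.8163; e^(−k_2 t) = e^(−1.85×0.6610) = 0.2944.
D = 3.004 × (0.8163 − 0.2944) + 1.44 × 0.2944 = 1.568 + 0.4239 = 1.992 mg/L.

D ≈ 1.99 mg/L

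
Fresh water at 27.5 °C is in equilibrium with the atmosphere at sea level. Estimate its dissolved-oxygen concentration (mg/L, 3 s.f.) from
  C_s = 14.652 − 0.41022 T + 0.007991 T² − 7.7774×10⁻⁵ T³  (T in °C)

C_s = 14.652 − 0.41022×27.5 + 0.007991×27.5² − 7.7774×10⁻⁵×27.5³ = 7.797 mg/L.

C_s ≈ 7.80 mg/L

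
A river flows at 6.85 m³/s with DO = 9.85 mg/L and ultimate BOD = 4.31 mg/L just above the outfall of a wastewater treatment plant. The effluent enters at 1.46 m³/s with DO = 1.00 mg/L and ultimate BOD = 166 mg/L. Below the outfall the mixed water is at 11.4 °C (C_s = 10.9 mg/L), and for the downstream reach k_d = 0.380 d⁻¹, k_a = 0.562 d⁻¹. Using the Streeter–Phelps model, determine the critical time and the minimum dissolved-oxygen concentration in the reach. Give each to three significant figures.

t_c ≈ 1.94 d; minimum DO ≈ 0.302 mg/L

Mixed DO = (6.85×9.85 + 1.46×1.00)/(6.85+1.46) = 68.93/8.310 = 8.295 mg/L.
Mixed L₀ = (6.85×4.31 + 1.46×166)/(8.310) = 271.9/8.310 = 32.72 mg/L.
Initial deficit D₀ = C_s − DO₀ = 10.9 − 8.295 = 2.605 mg/L.
t_c = (1/0.1820) ln[(0.562/0.380)(1 − 2.605×0.1820/(0.380×32.72))] = 5.495 × ln(1.423) = 1.937 d.
D_c = (0.380/0.562) × 32.72 × e^(−0.380×1.937) = 0.6762 × 32.72 × 0.4791 = 10.60 mg/L.
Minimum DO = 10.9 − 10.60 = 0.3017 mg/L.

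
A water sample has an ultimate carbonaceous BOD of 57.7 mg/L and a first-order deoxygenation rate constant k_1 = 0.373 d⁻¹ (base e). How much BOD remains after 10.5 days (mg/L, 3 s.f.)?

L ≈ 1.15 mg/L

L_t = L₀ e^(−k_1 t) = 57.7 × e^(−0.373×10.5) = 57.7 × 0.01991 = 1.149 mg/L.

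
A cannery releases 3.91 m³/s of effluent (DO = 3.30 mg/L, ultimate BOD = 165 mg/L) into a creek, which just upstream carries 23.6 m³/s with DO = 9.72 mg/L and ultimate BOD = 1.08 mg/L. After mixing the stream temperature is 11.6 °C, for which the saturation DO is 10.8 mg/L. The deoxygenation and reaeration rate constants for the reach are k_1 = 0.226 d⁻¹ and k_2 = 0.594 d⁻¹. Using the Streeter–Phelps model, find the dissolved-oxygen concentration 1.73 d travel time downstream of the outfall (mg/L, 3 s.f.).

DO ≈ 5.32 mg/L

Mixed DO = (23.6×9.72 + 3.91×3.30)/(23.6+3.91) = 242.3/27.51 = 8.808 mg/L.
Mixed L₀ = (23.6×1.08 + 3.91×165)/(27.51) = 670.6/27.51 = 24.38 mg/L.
Initial deficit D₀ = C_s − DO₀ = 10.8 − 8.808 = 1.992 mg/L.
D(1.73) = [0.226×24.38/(0.594−0.226)](e^(−0.226×1.73) − e^(−0.594×1.73)) + 1.992 e^(−0.594×1.73)
= 14.97 × (0.6764 − 0.3579) + 1.992 × 0.3579 = 5.482 mg/L.
DO = 10.8 − 5.482 = 5.318 mg/L.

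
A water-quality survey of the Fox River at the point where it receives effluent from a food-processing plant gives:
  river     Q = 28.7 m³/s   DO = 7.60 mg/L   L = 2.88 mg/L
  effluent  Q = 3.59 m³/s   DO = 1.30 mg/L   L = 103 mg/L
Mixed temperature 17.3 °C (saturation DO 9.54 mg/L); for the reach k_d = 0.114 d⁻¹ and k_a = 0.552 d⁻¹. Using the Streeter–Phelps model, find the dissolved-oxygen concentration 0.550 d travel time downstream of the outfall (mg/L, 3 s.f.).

DO ≈ 6.86 mg/L

Mixed DO = (28.7×7.60 + 3.59×1.30)/(28.7+3.59) = 222.8/32.29 = 6.900 mg/L.
Mixed L₀ = (28.7×2.88 + 3.59×103)/(32.29) = 452.4/32.29 = 14.01 mg/L.
Initial deficit D₀ = C_s − DO₀ = 9.54 − 6.900 = 2.640 mg/L.
D(0.550) = [0.114×14.01/(0.552−0.114)](e^(−0.114×0.550) − e^(−0.552×0.550)) + 2.640 e^(−0.552×0.550)
= 3.647 × (0.9392 − 0.7382) + 2.640 × 0.7382 = 2.682 mg/L.
DO = 9.54 − 2.682 = 6.858 mg/L.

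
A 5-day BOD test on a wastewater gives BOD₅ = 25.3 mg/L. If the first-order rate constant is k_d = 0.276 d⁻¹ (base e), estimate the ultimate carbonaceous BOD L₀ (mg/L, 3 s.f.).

L₀ ≈ 33.8 mg/L

BOD₅ = L₀(1 − e^(−5k_d)) ⇒ L₀ = BOD₅ / (1 − e^(−5×0.276))
= 25.3 / (1 − 0.2516) = 25.3 / 0.7484 = 33.80 mg/L.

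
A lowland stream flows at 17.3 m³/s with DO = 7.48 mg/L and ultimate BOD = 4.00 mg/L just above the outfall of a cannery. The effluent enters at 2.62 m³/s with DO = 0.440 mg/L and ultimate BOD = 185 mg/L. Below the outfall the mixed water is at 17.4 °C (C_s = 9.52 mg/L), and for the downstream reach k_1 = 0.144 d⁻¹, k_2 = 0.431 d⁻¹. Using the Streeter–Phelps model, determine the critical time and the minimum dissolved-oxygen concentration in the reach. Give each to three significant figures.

Mixed DO = (17.3×7.48 + 2.62×0.440)/(17.3+2.62) = 130.6/19.92 = 6.554 mg/L.
Mixed L₀ = (17.3×4.00 + 2.62×185)/(19.92) = 553.9/19.92 = 27.81 mg/L.
Initial deficit D₀ = C_s − DO₀ = 9.52 − 6.554 = 2.966 mg/L.
t_c = (1/0.2870) ln[(0.431/0.144)(1 − 2.966×0.2870/(0.144×27.81))] = 3.484 × ln(2.357) = 2.987 d.
D_c = (0.144/0.431) × 27.81 × e^(−0.144×2.987) = 0.3341 × 27.81 × 0.6504 = 6.043 mg/L.
Minimum DO = 9.52 − 6.043 = 3.477 mg/L.

t_c ≈ 2.99 d; minimum DO ≈ 3.48 mg/L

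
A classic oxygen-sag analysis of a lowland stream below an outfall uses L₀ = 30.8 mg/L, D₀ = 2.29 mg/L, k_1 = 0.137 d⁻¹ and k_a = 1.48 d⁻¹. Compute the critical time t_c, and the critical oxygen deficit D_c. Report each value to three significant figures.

t_c ≈ 0.800 d; D_c ≈ 2.56 mg/L

t_c = [1/(k_a−k_1)] ln[(k_a/k_1)(1 − D₀(k_a−k_1)/(k_1 L₀))]
= [1/(1.48−0.137)] ln[(1.48/0.137)(1 − 2.29×1.343/(0.137×30.8))]
= (1/1.343) ln[10.80 × 0.2711] = 0.7446 × ln(2.929) = 0.7446 × 1.075 = 0.8002 d.
D_c = (k_1/k_a) L₀ e^(−k_1 t_c) = (0.137/1.48) × 30.8 × e^(−0.137×0.8002) = 0.09257 × 30.8 × 0.8962 = 2.555 mg/L.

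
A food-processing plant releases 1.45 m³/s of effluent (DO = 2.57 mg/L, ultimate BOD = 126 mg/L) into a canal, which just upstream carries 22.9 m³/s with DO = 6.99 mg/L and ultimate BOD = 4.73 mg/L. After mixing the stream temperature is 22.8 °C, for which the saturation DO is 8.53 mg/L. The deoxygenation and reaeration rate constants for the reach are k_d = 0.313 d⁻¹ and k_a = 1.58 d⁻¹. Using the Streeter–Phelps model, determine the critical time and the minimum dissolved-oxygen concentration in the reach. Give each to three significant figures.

Mixed DO = (22.9×6.99 + 1.45×2.57)/(22.9+1.45) = 163.8/24.35 = 6.727 mg/L.
Mixed L₀ = (22.9×4.73 + 1.45×126)/(24.35) = 291.0/24.35 = 11.95 mg/L.
Initial deficit D₀ = C_s − DO₀ = 8.53 − 6.727 = 1.803 mg/L.
t_c = (1/1.267) ln[(1.58/0.313)(1 − 1.803×1.267/(0.313×11.95))] = 0.7893 × ln(1.965) = 0.5331 d.
D_c = (0.313/1.58) × 11.95 × e^(−0.313×0.5331) = 0.1981 × 11.95 × 0.8463 = 2.004 mg/L.
Minimum DO = 8.53 − 2.004 = 6.526 mg/L.

t_c ≈ 0.533 d; minimum DO ≈ 6.53 mg/L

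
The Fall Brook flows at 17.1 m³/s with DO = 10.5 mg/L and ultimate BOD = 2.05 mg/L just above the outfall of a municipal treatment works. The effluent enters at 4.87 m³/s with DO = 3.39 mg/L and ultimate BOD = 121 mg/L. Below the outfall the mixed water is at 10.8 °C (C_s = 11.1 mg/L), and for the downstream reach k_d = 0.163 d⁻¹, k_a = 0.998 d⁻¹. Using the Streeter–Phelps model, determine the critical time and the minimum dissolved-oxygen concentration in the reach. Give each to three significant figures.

t_c ≈ 1.57 d; minimum DO ≈ 7.51 mg/L

Mixed DO = (17.1×10.5 + 4.87×3.39)/(17.1+4.87) = 196.1/21.97 = 8.924 mg/L.
Mixed L₀ = (17.1×2.05 + 4.87×121)/(21.97) = 624.3/21.97 = 28.42 mg/L.
Initial deficit D₀ = C_s − DO₀ = 11.1 − 8.924 = 2.176 mg/L.
t_c = (1/0.8350) ln[(0.998/0.163)(1 − 2.176×0.8350/(0.163×28.42))] = 1.198 × ln(3.721) = 1.574 d.
D_c = (0.163/0.998) × 28.42 × e^(−0.163×1.574) = 0.1633 × 28.42 × 0.7738 = 3.591 mg/L.
Minimum DO = 11.1 − 3.591 = 7.509 mg/L.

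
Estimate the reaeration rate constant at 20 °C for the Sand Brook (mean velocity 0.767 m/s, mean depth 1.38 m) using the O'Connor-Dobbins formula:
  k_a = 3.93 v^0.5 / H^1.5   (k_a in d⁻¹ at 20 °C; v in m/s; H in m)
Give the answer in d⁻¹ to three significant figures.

k_a ≈ 2.12 d⁻¹

k_a = 3.93 × 0.767^0.5 / 1.38^1.5 = 3.93 × 0.8758 / 1.621 = 2.123 d⁻¹.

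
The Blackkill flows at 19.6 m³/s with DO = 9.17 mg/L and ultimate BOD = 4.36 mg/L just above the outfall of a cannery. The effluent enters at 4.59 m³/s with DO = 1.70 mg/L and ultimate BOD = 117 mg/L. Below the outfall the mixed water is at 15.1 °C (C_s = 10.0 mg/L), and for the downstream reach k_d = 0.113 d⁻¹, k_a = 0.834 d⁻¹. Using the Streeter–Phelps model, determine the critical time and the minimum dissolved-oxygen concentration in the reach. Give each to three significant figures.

Mixed DO = (19.6×9.17 + 4.59×1.70)/(19.6+4.59) = 187.5/24.19 = 7.753 mg/L.
Mixed L₀ = (19.6×4.36 + 4.59×117)/(24.19) = 622.5/24.19 = 25.73 mg/L.
Initial deficit D₀ = C_s − DO₀ = 10.0 − 7.753 = 2.247 mg/L.
t_c = (1/0.7210) ln[(0.834/0.113)(1 − 2.247×0.7210/(0.113×25.73))] = 1.387 × ln(3.268) = 1.642 d.
D_c = (0.113/0.834) × 25.73 × e^(−0.113×1.642) = 0.1355 × 25.73 × 0.8306 = 2.896 mg/L.
Minimum DO = 10.0 − 2.896 = 7.104 mg/L.

t_c ≈ 1.64 d; minimum DO ≈ 7.10 mg/L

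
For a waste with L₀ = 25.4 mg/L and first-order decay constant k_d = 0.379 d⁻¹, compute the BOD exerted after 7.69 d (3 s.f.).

y_t = L₀(1 − e^(−k_d t)) = 25.4 × (1 − e^(−0.379×7.69))
= 25.4 × (1 − 0.05423) = 25.4 × 0.9458 = 24.02 mg/L.

y ≈ 24.0 mg/L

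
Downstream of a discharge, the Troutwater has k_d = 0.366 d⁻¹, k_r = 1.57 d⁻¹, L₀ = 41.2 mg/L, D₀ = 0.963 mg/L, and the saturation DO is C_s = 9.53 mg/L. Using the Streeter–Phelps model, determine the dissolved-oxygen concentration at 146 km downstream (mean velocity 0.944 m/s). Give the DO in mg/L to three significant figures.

Travel time t = x/v = 146 km / (0.944 m/s) = 146000 m / 0.944 m/s = 154700 s = 1.790 d.
k_d L₀/(k_r−k_d) = 0.366×41.2/(1.57−0.366) = 15.08/1.204 = 12.52 mg/L.
e^(−k_d t) = e^(−0.366×1.790) = 0.5194; e^(−k_r t) = e^(−1.57×1.790) = 0.06018.
D = 12.52 × (0.5194 − 0.06018) + 0.963 × 0.06018 = 5.751 + 0.05795 = 5.809 mg/L.
DO = C_s − D = 9.53 − 5.809 = 3.721 mg/L.

DO ≈ 3.72 mg/L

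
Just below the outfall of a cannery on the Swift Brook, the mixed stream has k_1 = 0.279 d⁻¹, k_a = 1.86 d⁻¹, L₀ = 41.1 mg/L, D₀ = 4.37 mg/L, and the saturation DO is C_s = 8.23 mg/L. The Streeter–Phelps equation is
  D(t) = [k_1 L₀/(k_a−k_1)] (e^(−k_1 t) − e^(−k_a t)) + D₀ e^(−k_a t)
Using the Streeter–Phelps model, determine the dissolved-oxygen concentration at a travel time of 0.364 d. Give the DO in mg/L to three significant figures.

k_1 L₀/(k_a−k_1) = 0.279×41.1/(1.86−0.279) = 11.47/1.581 = 7.253 mg/L.
e^(−k_1 t) = e^(−0.279×0.3640) = 0.9034; e^(−k_a t) = e^(−1.86×0.3640) = 0.5081.
D = 7.253 × (0.9034 − 0.5081) + 4.37 × 0.5081 = 2.867 + 2.220 = 5.088 mg/L.
DO = C_s − D = 8.23 − 5.088 = 3.142 mg/L.

DO ≈ 3.14 mg/L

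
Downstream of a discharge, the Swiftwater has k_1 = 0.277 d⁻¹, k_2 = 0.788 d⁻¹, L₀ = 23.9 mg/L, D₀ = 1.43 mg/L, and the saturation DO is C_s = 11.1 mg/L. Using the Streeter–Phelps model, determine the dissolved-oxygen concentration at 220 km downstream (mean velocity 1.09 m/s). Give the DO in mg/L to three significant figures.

DO ≈ 6.15 mg/L

Travel time t = x/v = 220 km / (1.09 m/s) = 220000 m / 1.09 m/s = 201800 s = 2.336 d.
k_1 L₀/(k_2−k_1) = 0.277×23.9/(0.788−0.277) = 6.620/0.5110 = 12.96 mg/L.
e^(−k_1 t) = e^(−0.277×2.336) = 0.5236; e^(−k_2 t) = e^(−0.788×2.336) = 0.1587.
D = 12.96 × (0.5236 − 0.1587) + 1.43 × 0.1587 = 4.727 + 0.2269 = 4.954 mg/L.
DO = C_s − D = 11.1 − 4.954 = 6.146 mg/L.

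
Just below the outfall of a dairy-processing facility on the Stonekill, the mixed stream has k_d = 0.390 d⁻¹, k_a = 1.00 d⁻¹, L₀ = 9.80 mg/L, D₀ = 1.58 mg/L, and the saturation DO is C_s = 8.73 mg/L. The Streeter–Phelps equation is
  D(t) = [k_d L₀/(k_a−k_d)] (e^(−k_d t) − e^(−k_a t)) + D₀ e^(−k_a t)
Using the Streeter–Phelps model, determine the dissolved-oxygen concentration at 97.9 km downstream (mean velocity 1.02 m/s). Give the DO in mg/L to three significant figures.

Travel time t = x/v = 97.9 km / (1.02 m/s) = 97900 m / 1.02 m/s = 95980 s = 1.111 d.
k_d L₀/(k_a−k_d) = 0.390×9.80/(1.00−0.390) = 3.822/0.6100 = 6.266 mg/L.
e^(−k_d t) = e^(−0.390×1.111) = 0.6484; e^(−k_a t) = e^(−1.00×1.111) = 0.3293.
D = 6.266 × (0.6484 − 0.3293) + 1.58 × 0.3293 = 2.000 + 0.5202 = 2.520 mg/L.
DO = C_s − D = 8.73 − 2.520 = 6.210 mg/L.

DO ≈ 6.21 mg/L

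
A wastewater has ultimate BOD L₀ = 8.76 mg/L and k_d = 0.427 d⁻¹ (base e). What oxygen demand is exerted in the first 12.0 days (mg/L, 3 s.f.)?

y_t = L₀(1 − e^(−k_d t)) = 8.76 × (1 − e^(−0.427×12.0))
= 8.76 × (1 − 0.005952) = 8.76 × 0.9940 = 8.708 mg/L.

y ≈ 8.71 mg/L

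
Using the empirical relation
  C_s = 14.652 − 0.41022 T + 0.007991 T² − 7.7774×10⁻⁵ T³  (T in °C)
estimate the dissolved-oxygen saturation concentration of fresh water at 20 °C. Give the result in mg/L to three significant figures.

C_s ≈ 9.02 mg/L

C_s = 14.652 − 0.41022×20 + 0.007991×20² − 7.7774×10⁻⁵×20³ = 9.022 mg/L.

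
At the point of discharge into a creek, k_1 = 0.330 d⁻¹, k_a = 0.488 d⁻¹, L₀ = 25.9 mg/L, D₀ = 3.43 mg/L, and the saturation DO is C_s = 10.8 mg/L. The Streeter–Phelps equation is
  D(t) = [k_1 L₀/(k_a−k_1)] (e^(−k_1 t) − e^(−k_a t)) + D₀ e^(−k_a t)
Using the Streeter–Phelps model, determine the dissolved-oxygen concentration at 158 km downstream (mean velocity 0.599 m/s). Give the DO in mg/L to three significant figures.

DO ≈ 2.47 mg/L

Travel time t = x/v = 158 km / (0.599 m/s) = 158000 m / 0.599 m/s = 263800 s = 3.053 d.
k_1 L₀/(k_a−k_1) = 0.330×25.9/(0.488−0.330) = 8.547/0.1580 = 54.09 mg/L.
e^(−k_1 t) = e^(−0.330×3.053) = 0.3651; e^(−k_a t) = e^(−0.488×3.053) = 0.2254.
D = 54.09 × (0.3651 − 0.2254) + 3.43 × 0.2254 = 7.559 + 0.7732 = 8.332 mg/L.
DO = C_s − D = 10.8 − 8.332 = 2.468 mg/L.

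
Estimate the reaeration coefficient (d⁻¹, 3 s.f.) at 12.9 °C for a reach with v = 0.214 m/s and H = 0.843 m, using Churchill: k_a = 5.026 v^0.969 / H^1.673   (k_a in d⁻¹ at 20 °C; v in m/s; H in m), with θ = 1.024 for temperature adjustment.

k_a(20) = 5.026 × 0.214^0.969 / 0.843^1.673 = 5.026 × 0.2245 / 0.7515 = 1.501 d⁻¹.
k_a(12.9) = 1.501 × 1.024^(12.9−20) = 1.501 × 0.8450 = 1.269 d⁻¹.

k_a ≈ 1.27 d⁻¹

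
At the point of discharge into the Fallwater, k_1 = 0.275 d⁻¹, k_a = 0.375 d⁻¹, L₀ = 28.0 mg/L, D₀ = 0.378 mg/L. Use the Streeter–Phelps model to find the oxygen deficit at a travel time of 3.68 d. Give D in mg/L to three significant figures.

k_1 L₀/(k_a−k_1) = 0.275×28.0/(0.375−0.275) = 7.700/0.1000 = 77.00 mg/L.
e^(−k_1 t) = e^(−0.275×3.680) = 0.3635; e^(−k_a t) = e^(−0.375×3.680) = 0.2516.
D = 77.00 × (0.3635 − 0.2516) + 0.378 × 0.2516 = 8.617 + 0.09510 = 8.712 mg/L.

D ≈ 8.71 mg/L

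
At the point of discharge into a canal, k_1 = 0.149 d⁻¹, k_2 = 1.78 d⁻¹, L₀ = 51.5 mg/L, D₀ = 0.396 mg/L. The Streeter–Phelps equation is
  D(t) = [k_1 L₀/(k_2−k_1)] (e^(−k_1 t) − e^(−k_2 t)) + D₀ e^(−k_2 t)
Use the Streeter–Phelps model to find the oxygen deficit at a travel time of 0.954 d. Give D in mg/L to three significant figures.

k_1 L₀/(k_2−k_1) = 0.149×51.5/(1.78−0.149) = 7.673/1.631 = 4.705 mg/L.
e^(−k_1 t) = e^(−0.149×0.9540) = 0.8675; e^(−k_2 t) = e^(−1.78×0.9540) = 0.1830.
D = 4.705 × (0.8675 − 0.1830) + 0.396 × 0.1830 = 3.220 + 0.07248 = 3.293 mg/L.

D ≈ 3.29 mg/L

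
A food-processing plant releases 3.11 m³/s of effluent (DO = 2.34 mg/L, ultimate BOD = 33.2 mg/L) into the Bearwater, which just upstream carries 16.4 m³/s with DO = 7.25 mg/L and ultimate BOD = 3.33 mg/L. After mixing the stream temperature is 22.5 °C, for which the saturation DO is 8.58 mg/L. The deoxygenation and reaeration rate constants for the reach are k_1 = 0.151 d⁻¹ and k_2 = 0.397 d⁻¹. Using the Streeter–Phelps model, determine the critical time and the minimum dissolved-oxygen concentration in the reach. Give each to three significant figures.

Mixed DO = (16.4×7.25 + 3.11×2.34)/(16.4+3.11) = 126.2/19.51 = 6.467 mg/L.
Mixed L₀ = (16.4×3.33 + 3.11×33.2)/(19.51) = 157.9/19.51 = 8.091 mg/L.
Initial deficit D₀ = C_s − DO₀ = 8.58 − 6.467 = 2.113 mg/L.
t_c = (1/0.2460) ln[(0.397/0.151)(1 − 2.113×0.2460/(0.151×8.091))] = 4.065 × ln(1.511) = 1.677 d.
D_c = (0.151/0.397) × 8.091 × e^(−0.151×1.677) = 0.3804 × 8.091 × 0.7763 = 2.389 mg/L.
Minimum DO = 8.58 − 2.389 = 6.191 mg/L.

t_c ≈ 1.68 d; minimum DO ≈ 6.19 mg/L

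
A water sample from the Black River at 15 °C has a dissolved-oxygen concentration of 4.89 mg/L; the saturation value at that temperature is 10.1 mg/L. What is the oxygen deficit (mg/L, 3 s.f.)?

D = C_s − C = 10.1 − 4.89 = 5.21 mg/L.

D ≈ 5.21 mg/L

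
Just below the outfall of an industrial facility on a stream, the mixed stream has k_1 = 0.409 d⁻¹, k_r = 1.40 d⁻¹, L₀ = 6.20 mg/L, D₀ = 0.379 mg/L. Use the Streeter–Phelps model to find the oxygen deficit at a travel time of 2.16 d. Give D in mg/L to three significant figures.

D ≈ 0.952 mg/L

k_1 L₀/(k_r−k_1) = 0.409×6.20/(1.40−0.409) = 2.536/0.9910 = 2.559 mg/L.
e^(−k_1 t) = e^(−0.409×2.160) = 0.4134; e^(−k_r t) = e^(−1.40×2.160) = 0.04861.
D = 2.559 × (0.4134 − 0.04861) + 0.379 × 0.04861 = 0.9333 + 0.01842 = 0.9518 mg/L.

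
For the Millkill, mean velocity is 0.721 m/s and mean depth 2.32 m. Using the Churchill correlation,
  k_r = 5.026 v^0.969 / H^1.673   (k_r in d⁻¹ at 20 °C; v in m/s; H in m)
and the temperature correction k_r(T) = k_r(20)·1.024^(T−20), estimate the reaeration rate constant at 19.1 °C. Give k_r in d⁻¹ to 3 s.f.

k_r ≈ 0.877 d⁻¹

k_r(20) = 5.026 × 0.721^0.969 / 2.32^1.673 = 5.026 × 0.7283 / 4.088 = 0.8956 d⁻¹.
k_r(19.1) = 0.8956 × 1.024^(19.1−20) = 0.8956 × 0.9789 = 0.8767 d⁻¹.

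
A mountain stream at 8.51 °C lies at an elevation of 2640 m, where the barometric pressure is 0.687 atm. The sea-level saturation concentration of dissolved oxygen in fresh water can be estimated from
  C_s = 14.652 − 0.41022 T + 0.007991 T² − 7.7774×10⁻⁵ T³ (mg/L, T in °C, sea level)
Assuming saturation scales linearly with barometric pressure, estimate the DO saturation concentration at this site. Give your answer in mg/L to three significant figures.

At sea level: C_s = 14.652 − 0.41022×8.51 + 0.007991×8.51² − 7.7774×10⁻⁵×8.51³ = 11.69 mg/L.
Pressure correction: C_s' = 11.69 × 0.687 = 8.032 mg/L.

C_s ≈ 8.03 mg/L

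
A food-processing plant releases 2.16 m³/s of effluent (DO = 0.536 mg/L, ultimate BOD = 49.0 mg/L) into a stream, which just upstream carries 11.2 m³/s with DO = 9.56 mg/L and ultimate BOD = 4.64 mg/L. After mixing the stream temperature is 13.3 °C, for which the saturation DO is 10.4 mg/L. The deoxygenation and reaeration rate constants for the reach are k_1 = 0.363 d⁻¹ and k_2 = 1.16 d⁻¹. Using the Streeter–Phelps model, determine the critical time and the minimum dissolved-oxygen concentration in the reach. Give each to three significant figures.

t_c ≈ 0.758 d; minimum DO ≈ 7.59 mg/L

Mixed DO = (11.2×9.56 + 2.16×0.536)/(11.2+2.16) = 108.2/13.36 = 8.101 mg/L.
Mixed L₀ = (11.2×4.64 + 2.16×49.0)/(13.36) = 157.8/13.36 = 11.81 mg/L.
Initial deficit D₀ = C_s − DO₀ = 10.4 − 8.101 = 2.299 mg/L.
t_c = (1/0.7970) ln[(1.16/0.363)(1 − 2.299×0.7970/(0.363×11.81))] = 1.255 × ln(1.830) = 0.7583 d.
D_c = (0.363/1.16) × 11.81 × e^(−0.363×0.7583) = 0.3129 × 11.81 × 0.7594 = 2.807 mg/L.
Minimum DO = 10.4 − 2.807 = 7.593 mg/L.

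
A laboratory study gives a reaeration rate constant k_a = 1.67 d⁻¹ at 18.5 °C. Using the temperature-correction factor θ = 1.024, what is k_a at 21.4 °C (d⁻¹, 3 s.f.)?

k_a(T₂) = k_a(T₁) · θ^(T₂−T₁) = 1.67 × 1.024^(21.4−18.5)
= 1.67 × 1.024^2.90 = 1.67 × 1.071 = 1.789 d⁻¹.

k_a ≈ 1.79 d⁻¹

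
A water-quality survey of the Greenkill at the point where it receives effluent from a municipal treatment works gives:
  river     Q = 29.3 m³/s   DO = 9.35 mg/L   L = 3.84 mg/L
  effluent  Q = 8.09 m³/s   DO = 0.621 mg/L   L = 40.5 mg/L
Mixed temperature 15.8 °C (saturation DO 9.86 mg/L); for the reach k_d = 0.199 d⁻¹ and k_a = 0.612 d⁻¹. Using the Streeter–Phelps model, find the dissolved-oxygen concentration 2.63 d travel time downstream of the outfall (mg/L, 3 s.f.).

DO ≈ 7.15 mg/L

Mixed DO = (29.3×9.35 + 8.09×0.621)/(29.3+8.09) = 279.0/37.39 = 7.461 mg/L.
Mixed L₀ = (29.3×3.84 + 8.09×40.5)/(37.39) = 440.2/37.39 = 11.77 mg/L.
Initial deficit D₀ = C_s − DO₀ = 9.86 − 7.461 = 2.399 mg/L.
D(2.63) = [0.199×11.77/(0.612−0.199)](e^(−0.199×2.63) − e^(−0.612×2.63)) + 2.399 e^(−0.612×2.63)
= 5.672 × (0.5925 − 0.2000) + 2.399 × 0.2000 = 2.706 mg/L.
DO = 9.86 − 2.706 = 7.154 mg/L.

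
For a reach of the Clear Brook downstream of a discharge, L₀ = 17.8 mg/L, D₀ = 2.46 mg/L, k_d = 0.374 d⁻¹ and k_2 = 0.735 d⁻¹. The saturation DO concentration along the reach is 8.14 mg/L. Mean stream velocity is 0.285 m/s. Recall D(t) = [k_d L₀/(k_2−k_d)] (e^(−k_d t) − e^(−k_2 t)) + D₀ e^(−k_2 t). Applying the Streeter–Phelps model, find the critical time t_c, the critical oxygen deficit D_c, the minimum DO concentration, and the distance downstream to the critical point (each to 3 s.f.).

With k_2/k_d = 1.965 and 1 − D₀(k_2−k_d)/(k_d L₀) = 0.8666,
t_c = ln(1.965 × 0.8666) / (0.735 − 0.374) = ln(1.703) / 0.3610 = 0.5324/0.3610 = 1.475 d.
D_c = (k_d/k_2) L₀ e^(−k_d t_c) = (0.374/0.735) × 17.8 × e^(−0.374×1.475) = 0.5088 × 17.8 × 0.5760 = 5.217 mg/L.
Minimum DO = C_s − D_c = 8.14 − 5.217 = 2.923 mg/L.
x_c = v t_c = 0.285 m/s × 1.475 d × 86400 s/d = 36320 m ≈ 36.3 km.

t_c ≈ 1.47 d; D_c ≈ 5.22 mg/L; min DO ≈ 2.92 mg/L; x_c ≈ 36.3 km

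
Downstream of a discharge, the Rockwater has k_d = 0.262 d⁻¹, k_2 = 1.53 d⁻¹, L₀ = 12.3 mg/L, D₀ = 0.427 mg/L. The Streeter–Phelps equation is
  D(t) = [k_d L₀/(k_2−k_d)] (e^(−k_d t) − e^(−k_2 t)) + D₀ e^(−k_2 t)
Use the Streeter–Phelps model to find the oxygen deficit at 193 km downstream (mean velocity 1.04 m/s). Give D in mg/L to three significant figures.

Travel time t = x/v = 193 km / (1.04 m/s) = 193000 m / 1.04 m/s = 185600 s = 2.148 d.
k_d L₀/(k_2−k_d) = 0.262×12.3/(1.53−0.262) = 3.223/1.268 = 2.541 mg/L.
e^(−k_d t) = e^(−0.262×2.148) = 0.5696; e^(−k_2 t) = e^(−1.53×2.148) = 0.03739.
D = 2.541 × (0.5696 − 0.03739) + 0.427 × 0.03739 = 1.353 + 0.01597 = 1.369 mg/L.

D ≈ 1.37 mg/L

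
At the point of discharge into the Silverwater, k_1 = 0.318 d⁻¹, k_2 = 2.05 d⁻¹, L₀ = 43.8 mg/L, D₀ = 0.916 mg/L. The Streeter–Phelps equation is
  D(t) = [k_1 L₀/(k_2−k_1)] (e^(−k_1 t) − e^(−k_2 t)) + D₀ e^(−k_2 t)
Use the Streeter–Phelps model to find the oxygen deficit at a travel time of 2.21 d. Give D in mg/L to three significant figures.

D ≈ 3.91 mg/L

k_1 L₀/(k_2−k_1) = 0.318×43.8/(2.05−0.318) = 13.93/1.732 = 8.042 mg/L.
e^(−k_1 t) = e^(−0.318×2.210) = 0.4952; e^(−k_2 t) = e^(−2.05×2.210) = 0.01078.
D = 8.042 × (0.4952 − 0.01078) + 0.916 × 0.01078 = 3.896 + 0.009870 = 3.906 mg/L.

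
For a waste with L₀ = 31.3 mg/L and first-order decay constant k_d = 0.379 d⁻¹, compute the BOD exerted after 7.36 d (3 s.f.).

y ≈ 29.4 mg/L

y_t = L₀(1 − e^(−k_d t)) = 31.3 × (1 − e^(−0.379×7.36))
= 31.3 × (1 − 0.06146) = 31.3 × 0.9385 = 29.38 mg/L.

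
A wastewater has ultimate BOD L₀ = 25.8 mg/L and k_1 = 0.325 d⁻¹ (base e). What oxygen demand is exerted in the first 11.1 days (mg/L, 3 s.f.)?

y ≈ 25.1 mg/L

y_t = L₀(1 − e^(−k_1 t)) = 25.8 × (1 − e^(−0.325×11.1))
= 25.8 × (1 − 0.02712) = 25.8 × 0.9729 = 25.10 mg/L.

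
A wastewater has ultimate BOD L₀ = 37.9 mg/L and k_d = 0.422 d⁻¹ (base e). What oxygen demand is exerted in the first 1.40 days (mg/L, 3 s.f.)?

y ≈ 16.9 mg/L

y_t = L₀(1 − e^(−k_d t)) = 37.9 × (1 − e^(−0.422×1.40))
= 37.9 × (1 − 0.5539) = 37.9 × 0.4461 = 16.91 mg/L.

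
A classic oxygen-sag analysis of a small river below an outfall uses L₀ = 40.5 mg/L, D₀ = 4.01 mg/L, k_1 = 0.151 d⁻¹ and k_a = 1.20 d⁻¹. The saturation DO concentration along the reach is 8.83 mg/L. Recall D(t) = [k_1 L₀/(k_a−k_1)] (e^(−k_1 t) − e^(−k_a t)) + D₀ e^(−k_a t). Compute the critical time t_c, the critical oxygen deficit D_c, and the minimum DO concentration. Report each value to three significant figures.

t_c = [1/(k_a−k_1)] ln[(k_a/k_1)(1 − D₀(k_a−k_1)/(k_1 L₀))]
= [1/(1.20−0.151)] ln[(1.20/0.151)(1 − 4.01×1.049/(0.151×40.5))]
= (1/1.049) ln[7.947 × 0.3122] = 0.9533 × ln(2.481) = 0.9533 × 0.9086 = 0.8661 d.
D_c = (k_1/k_a) L₀ e^(−k_1 t_c) = (0.151/1.20) × 40.5 × e^(−0.151×0.8661) = 0.1258 × 40.5 × 0.8774 = 4.471 mg/L.
Minimum DO = C_s − D_c = 8.83 − 4.471 = 4.359 mg/L.

t_c ≈ 0.866 d; D_c ≈ 4.47 mg/L; min DO ≈ 4.36 mg/L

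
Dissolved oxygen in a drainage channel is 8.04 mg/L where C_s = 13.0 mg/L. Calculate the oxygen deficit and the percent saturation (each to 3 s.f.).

D = C_s − C = 13.0 − 8.04 = 4.96 mg/L.
% saturation = 8.04/13.0 × 100 = 61.8 %.

D ≈ 4.96 mg/L; 61.8 % saturation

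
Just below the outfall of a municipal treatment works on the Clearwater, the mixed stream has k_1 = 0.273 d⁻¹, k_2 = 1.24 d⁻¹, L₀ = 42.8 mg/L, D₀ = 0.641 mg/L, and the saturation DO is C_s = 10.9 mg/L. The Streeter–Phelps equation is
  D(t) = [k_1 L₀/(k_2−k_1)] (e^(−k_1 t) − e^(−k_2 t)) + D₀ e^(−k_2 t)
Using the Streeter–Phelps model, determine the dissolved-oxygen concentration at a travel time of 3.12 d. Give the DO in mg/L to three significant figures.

DO ≈ 5.98 mg/L

k_1 L₀/(k_2−k_1) = 0.273×42.8/(1.24−0.273) = 11.68/0.9670 = 12.08 mg/L.
e^(−k_1 t) = e^(−0.273×3.120) = 0.4267; e^(−k_2 t) = e^(−1.24×3.120) = 0.02088.
D = 12.08 × (0.4267 − 0.02088) + 0.641 × 0.02088 = 4.903 + 0.01339 = 4.916 mg/L.
DO = C_s − D = 10.9 − 4.916 = 5.984 mg/L.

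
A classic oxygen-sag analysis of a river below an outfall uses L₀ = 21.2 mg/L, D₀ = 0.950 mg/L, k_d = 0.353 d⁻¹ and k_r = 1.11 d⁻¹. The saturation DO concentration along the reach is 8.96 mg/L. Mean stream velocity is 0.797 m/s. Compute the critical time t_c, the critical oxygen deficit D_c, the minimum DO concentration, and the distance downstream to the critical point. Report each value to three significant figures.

At the critical point dD/dt = 0, so k_d L₀ e^(−k_d t) = k_r D. Substituting D(t) from the Streeter–Phelps equation and solving for t gives
t_c = ln[(k_r/k_d)(1 − D₀(k_r−k_d)/(k_d L₀))] / (k_r−k_d).
Here k_r−k_d = 0.7570 d⁻¹ and 1 − D₀(k_r−k_d)/(k_d L₀) = 1 − 0.950×0.7570/(0.353×21.2) = 0.9039, so
t_c = ln(3.144 × 0.9039) / 0.7570 = 1.045 / 0.7570 = 1.380 d.
D_c = (k_d/k_r) L₀ e^(−k_d t_c) = (0.353/1.11) × 21.2 × e^(−0.353×1.380) = 0.3180 × 21.2 × 0.6144 = 4.142 mg/L.
Minimum DO = C_s − D_c = 8.96 − 4.142 = 4.818 mg/L.
x_c = v t_c = 0.797 m/s × 1.380 d × 86400 s/d = 95020 m ≈ 95.0 km.

t_c ≈ 1.38 d; D_c ≈ 4.14 mg/L; min DO ≈ 4.82 mg/L; x_c ≈ 95.0 km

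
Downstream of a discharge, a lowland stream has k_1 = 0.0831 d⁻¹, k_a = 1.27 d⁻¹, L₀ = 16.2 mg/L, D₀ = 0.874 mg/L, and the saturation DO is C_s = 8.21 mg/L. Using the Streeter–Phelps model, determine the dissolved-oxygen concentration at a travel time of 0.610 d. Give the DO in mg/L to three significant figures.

DO ≈ 7.25 mg/L

k_1 L₀/(k_a−k_1) = 0.0831×16.2/(1.27−0.0831) = 1.346/1.187 = 1.134 mg/L.
e^(−k_1 t) = e^(−0.0831×0.6100) = 0.9506; e^(−k_a t) = e^(−1.27×0.6100) = 0.4608.
D = 1.134 × (0.9506 − 0.4608) + 0.874 × 0.4608 = 0.5555 + 0.4028 = 0.9582 mg/L.
DO = C_s − D = 8.21 − 0.9582 = 7.252 mg/L.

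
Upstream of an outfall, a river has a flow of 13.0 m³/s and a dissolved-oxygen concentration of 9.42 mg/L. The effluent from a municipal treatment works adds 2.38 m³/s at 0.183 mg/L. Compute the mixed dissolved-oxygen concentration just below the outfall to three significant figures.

7.99 mg/L

Flow-weighted mixing: C = (Q_r C_r + Q_w C_w)/(Q_r + Q_w)
= (13.0×9.42 + 2.38×0.183)/(13.0 + 2.38) = 122.9/15.38 = 7.991 mg/L.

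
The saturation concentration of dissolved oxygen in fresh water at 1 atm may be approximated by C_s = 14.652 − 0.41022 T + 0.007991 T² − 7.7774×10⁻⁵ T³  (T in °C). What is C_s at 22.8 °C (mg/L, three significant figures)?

C_s ≈ 8.53 mg/L

C_s = 14.652 − 0.41022×22.8 + 0.007991×22.8² − 7.7774×10⁻⁵×22.8³ = 8.531 mg/L.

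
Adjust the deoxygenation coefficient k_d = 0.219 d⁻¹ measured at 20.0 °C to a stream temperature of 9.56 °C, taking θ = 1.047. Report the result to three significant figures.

k_d(T₂) = k_d(T₁) · θ^(T₂−T₁) = 0.219 × 1.047^(9.56−20.0)
= 0.219 × 1.047^-10.4 = 0.219 × 0.6191 = 0.1356 d⁻¹.

k_d ≈ 0.136 d⁻¹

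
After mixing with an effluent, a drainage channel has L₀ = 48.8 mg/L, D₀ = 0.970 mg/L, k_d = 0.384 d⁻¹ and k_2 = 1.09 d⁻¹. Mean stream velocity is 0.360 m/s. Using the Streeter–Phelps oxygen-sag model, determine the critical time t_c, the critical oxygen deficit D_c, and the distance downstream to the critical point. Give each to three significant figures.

With k_2/k_d = 2.839 and 1 − D₀(k_2−k_d)/(k_d L₀) = 0.9635,
t_c = ln(2.839 × 0.9635) / (1.09 − 0.384) = ln(2.735) / 0.7060 = 1.006/0.7060 = 1.425 d.
D_c = (k_d/k_2) L₀ e^(−k_d t_c) = (0.384/1.09) × 48.8 × e^(−0.384×1.425) = 0.3523 × 48.8 × 0.5786 = 9.947 mg/L.
x_c = v t_c = 0.360 m/s × 1.425 d × 86400 s/d = 44320 m ≈ 44.3 km.

t_c ≈ 1.43 d; D_c ≈ 9.95 mg/L; x_c ≈ 44.3 km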